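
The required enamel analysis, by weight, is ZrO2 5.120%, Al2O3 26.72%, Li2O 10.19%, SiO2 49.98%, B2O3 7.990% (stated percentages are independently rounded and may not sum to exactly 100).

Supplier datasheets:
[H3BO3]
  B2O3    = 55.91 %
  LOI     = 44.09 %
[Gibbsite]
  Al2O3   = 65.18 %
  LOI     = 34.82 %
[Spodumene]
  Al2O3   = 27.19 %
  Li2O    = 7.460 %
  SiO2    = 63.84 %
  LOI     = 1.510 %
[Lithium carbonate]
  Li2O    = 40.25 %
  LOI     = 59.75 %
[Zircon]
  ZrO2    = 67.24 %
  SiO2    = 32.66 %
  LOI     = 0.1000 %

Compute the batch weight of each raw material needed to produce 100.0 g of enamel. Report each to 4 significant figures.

Mid-chain values are printed with 4-significant-figure rounding as written; all internal work carries exact precision throughout; each reported value includes exactly one rounding; all derived quantities are carried at full precision (the five compositions, totals, net glass mass, LOI, the yield) from the batch weights on 100.0 g of glass, as quoted within either problem or answer.
The oxide mass targets at 100.0 g enamel:
  ZrO2: 5.120% × 100.0 = 5.120 g
  Al2O3: 26.72% × 100.0 = 26.72 g
  Li2O: 10.19% × 100.0 = 10.19 g
  SiO2: 49.98% × 100.0 = 49.98 g
  B2O3: 7.990% × 100.0 = 7.990 g
A balance pass over the oxides, working from each reported weight, on the stated basis (sums match the target masses modulo rounding of the values):
  ZrO2: 7.615·0.6724 = 5.120 g (target 5.120 g)
  Al2O3: 9.961·0.6518 + 74.39·0.2719 = 26.72 g (target 26.72 g)
  Li2O: 74.39·0.07460 + 11.53·0.4025 = 10.19 g (target 10.19 g)
  SiO2: 74.39·0.6384 + 7.615·0.3266 = 49.98 g (target 49.98 g)
  B2O3: 14.29·0.5591 = 7.990 g (target 7.990 g)
Consistency of the glass mass: batch total minus LOI = 100.0 g (the Σ of target masses is 100.0 g; the stated basis being 100.0 g — any gap is answer rounding).
Adding the batch up: Σ batch = 117.8 g; the LOI term Σ batch·LOI equals 17.79 g; yield = glass ÷ total batch = 84.90%.

Batch per 100.0 g enamel:
  H3BO3: 14.29 g
  Gibbsite: 9.961 g
  Spodumene: 74.39 g
  Lithium carbonate: 11.53 g
  Zircon: 7.615 g
Total batch = 117.8 g; LOI loss = 17.79 g; yield = 84.90%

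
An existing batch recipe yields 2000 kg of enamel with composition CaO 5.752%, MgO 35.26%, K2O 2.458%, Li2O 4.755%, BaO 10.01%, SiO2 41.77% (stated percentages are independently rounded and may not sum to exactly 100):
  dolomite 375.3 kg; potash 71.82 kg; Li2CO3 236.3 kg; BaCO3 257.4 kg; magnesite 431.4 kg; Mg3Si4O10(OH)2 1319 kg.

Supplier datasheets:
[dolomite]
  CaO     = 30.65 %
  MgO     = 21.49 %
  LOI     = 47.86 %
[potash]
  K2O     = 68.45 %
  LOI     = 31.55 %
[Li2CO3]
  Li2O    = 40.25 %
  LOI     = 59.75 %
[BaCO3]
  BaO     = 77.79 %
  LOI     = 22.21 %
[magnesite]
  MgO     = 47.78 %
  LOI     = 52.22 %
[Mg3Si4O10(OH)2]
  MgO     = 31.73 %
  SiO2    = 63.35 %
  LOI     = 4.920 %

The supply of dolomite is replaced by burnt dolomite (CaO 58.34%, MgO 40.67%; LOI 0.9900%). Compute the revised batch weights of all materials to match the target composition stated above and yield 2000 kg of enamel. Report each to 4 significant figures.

The working math holds exact precision throughout — intermediates are displayed rounded off to 4 significant figures on the page. Each reported value is rounded a single time — derived quantities (yield, the six compositions, totals, ignition loss, net glass mass) are re-derived at exact precision from the batch weights per 2000 kg of glass, as set out in the problem or answer text.
The oxide mass targets at 2000 kg enamel:
  CaO: 5.752% × 2000 = 115.0 kg
  MgO: 35.26% × 2000 = 705.2 kg
  K2O: 2.458% × 2000 = 49.16 kg
  Li2O: 4.755% × 2000 = 95.10 kg
  BaO: 10.01% × 2000 = 200.2 kg
  SiO2: 41.77% × 2000 = 835.4 kg
Checking each oxide sum using the reported weights, under the basis named above (sum by sum, the targets are met within answer rounding):
  CaO: 197.2·0.5834 = 115.0 kg (target 115.0 kg)
  MgO: 197.2·0.4067 + 432.4·0.4778 + 1319·0.3173 = 705.3 kg (target 705.2 kg)
  K2O: 71.82·0.6845 = 49.16 kg (target 49.16 kg)
  Li2O: 236.3·0.4025 = 95.11 kg (target 95.10 kg)
  BaO: 257.4·0.7779 = 200.2 kg (target 200.2 kg)
  SiO2: 1319·0.6335 = 835.6 kg (target 835.4 kg)
Glass-mass bookkeeping: batch total minus LOI = 2000 kg (summing oxide targets gives 2000 kg; with the basis standing at 2000 kg — a pure rounding effect).
Total batch = Σ batch = 2514 kg; loss to ignition Σ batch·LOI = 513.7 kg; yield: glass divided by total = 79.57%.

Revised batch per 2000 kg enamel:
  burnt dolomite: 197.2 kg
  potash: 71.82 kg
  Li2CO3: 236.3 kg
  BaCO3: 257.4 kg
  magnesite: 432.4 kg
  Mg3Si4O10(OH)2: 1319 kg
Total batch = 2514 kg; LOI loss = 513.7 kg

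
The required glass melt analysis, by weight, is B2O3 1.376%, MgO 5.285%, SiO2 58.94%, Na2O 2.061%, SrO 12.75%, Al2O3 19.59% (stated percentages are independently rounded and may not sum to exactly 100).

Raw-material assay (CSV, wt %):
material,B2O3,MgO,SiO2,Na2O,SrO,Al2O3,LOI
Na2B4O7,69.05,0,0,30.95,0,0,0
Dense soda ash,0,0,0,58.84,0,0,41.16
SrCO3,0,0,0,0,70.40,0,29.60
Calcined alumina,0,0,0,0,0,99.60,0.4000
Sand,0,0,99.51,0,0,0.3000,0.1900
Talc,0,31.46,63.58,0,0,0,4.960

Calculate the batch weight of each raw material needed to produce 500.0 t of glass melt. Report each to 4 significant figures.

Batch per 500.0 t glass melt:
  Na2B4O7: 9.964 t
  Dense soda ash: 12.27 t
  SrCO3: 90.55 t
  Calcined alumina: 97.61 t
  Sand: 242.5 t
  Talc: 84.00 t
Total batch = 536.9 t; LOI loss = 36.87 t; yield = 93.13%

In-progress results are rounded off to 4 significant figures wherever printed; all arithmetic carries full float precision all the way through; each reported result is rounded exactly once; the derived quantities are rebuilt at exact precision (the totals, LOI, net glass mass, the yield, six oxide percentages) using the weight values on 500.0 t of glass as written in the problem or the answer.
Target masses of each oxide per 500.0 t glass melt:
  B2O3: 1.376% × 500.0 = 6.880 t
  MgO: 5.285% × 500.0 = 26.42 t
  SiO2: 58.94% × 500.0 = 294.7 t
  Na2O: 2.061% × 500.0 = 10.30 t
  SrO: 12.75% × 500.0 = 63.75 t
  Al2O3: 19.59% × 500.0 = 97.95 t
Balance tally, oxide-wise, using the reported weights, versus the basis set out (delivered sums recover each target given rounding of the digits):
  B2O3: 9.964·0.6905 = 6.880 t (target 6.880 t)
  MgO: 84.00·0.3146 = 26.43 t (target 26.42 t)
  SiO2: 242.5·0.9951 + 84.00·0.6358 = 294.7 t (target 294.7 t)
  Na2O: 9.964·0.3095 + 12.27·0.5884 = 10.30 t (target 10.30 t)
  SrO: 90.55·0.7040 = 63.75 t (target 63.75 t)
  Al2O3: 97.61·0.9960 + 242.5·0.003000 = 97.95 t (target 97.95 t)
Glass-mass bookkeeping: Σ batch − LOI loss = 500.0 t (the Σ of target masses is 500.0 t; basis as stated: 500.0 t — any gap is answer rounding).
Batch grand total — Σ batch = 536.9 t; loss to ignition Σ batch·LOI = 36.87 t; as yield: glass ÷ batch → 93.13%.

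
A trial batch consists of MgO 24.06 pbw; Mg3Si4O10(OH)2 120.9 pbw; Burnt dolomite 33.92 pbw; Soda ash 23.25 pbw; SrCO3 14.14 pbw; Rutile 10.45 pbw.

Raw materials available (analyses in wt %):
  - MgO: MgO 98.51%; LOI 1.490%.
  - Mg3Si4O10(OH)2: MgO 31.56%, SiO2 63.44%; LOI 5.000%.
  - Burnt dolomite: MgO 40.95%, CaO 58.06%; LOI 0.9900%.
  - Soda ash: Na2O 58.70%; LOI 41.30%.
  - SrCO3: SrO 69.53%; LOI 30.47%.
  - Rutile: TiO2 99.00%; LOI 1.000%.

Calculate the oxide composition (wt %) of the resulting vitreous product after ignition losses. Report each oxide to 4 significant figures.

The whole derivation runs at full float precision from start to finish — in-progress results are printed, rounded to 4 significant digits, as written — each reported number is rounded exactly once. All derived quantities, which include the six compositions, glass mass, the totals, ignition loss, the yield, are computed at exact precision, as set out in the problem or the answer, using the weight values at 206.0 pbw of glass.
Mass of each oxide from the mix:
  Na2O: 23.25·0.5870 = 13.65 pbw
  TiO2: 10.45·0.9900 = 10.35 pbw
  SrO: 14.14·0.6953 = 9.832 pbw
  MgO: 24.06·0.9851 + 120.9·0.3156 + 33.92·0.4095 = 75.75 pbw
  CaO: 33.92·0.5806 = 19.69 pbw
  SiO2: 120.9·0.6344 = 76.70 pbw
LOI: 24.06·0.01490 + 120.9·0.05000 + 33.92·0.009900 + 23.25·0.4130 + 14.14·0.3047 + 10.45·0.01000 = 20.75 pbw
Resulting glass, batch − LOI: 226.7 − 20.75 = 206.0 pbw (= Σ oxide masses)
each wt % is 100 × oxide ÷ glass

Glass mass = 206.0 pbw (batch 226.7 − LOI 20.75).
Composition: Na2O 6.626%, TiO2 5.023%, SrO 4.773%, MgO 36.78%, CaO 9.562%, SiO2 37.24%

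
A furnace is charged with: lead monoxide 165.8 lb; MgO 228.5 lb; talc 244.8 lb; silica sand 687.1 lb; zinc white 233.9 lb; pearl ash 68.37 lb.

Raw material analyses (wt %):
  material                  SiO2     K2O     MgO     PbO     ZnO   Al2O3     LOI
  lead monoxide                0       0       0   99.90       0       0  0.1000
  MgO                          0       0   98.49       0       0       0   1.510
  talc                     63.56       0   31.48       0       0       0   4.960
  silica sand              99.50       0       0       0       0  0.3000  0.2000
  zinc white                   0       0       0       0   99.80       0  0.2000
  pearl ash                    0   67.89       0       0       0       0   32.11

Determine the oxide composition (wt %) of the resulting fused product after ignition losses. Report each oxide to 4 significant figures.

All internal work maintains full precision throughout; values along the way appear, rounded to 4 significant figures, on the page. Each reported result receives exactly one rounding. All derived quantities are computed at full float precision (glass mass, yield, the totals, six oxide percentages, ignition loss) from the batch weights for 1589 lb of glass as they appear in the problem or the answer.
What the batch supplies per oxide:
  SiO2: 244.8·0.6356 + 687.1·0.9950 = 839.3 lb
  K2O: 68.37·0.6789 = 46.42 lb
  MgO: 228.5·0.9849 + 244.8·0.3148 = 302.1 lb
  PbO: 165.8·0.9990 = 165.6 lb
  ZnO: 233.9·0.9980 = 233.4 lb
  Al2O3: 687.1·0.003000 = 2.061 lb
LOI: 165.8·0.001000 + 228.5·0.01510 + 244.8·0.04960 + 687.1·0.002000 + 233.9·0.002000 + 68.37·0.3211 = 39.55 lb
batch − LOI leaves glass = 1628 − 39.55 = 1589 lb (the oxide masses sum to this)
each oxide over glass, ×100, is wt %

Glass mass = 1589 lb (batch 1628 − LOI 39.55).
Composition: SiO2 52.82%, K2O 2.921%, MgO 19.01%, PbO 10.42%, ZnO 14.69%, Al2O3 0.1297%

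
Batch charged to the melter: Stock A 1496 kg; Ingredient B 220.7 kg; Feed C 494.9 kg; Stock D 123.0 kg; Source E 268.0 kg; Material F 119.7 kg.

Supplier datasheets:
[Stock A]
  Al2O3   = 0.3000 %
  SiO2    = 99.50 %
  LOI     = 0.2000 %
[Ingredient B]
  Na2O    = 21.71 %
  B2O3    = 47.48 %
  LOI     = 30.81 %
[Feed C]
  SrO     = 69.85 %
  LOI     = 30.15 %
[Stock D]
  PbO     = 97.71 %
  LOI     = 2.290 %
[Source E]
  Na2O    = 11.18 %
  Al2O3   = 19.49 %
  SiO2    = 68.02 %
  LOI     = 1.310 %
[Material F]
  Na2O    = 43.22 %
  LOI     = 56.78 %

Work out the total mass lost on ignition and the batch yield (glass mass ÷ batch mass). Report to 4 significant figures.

Mid-chain values are printed with 4-significant-figure rounding on the page — full float precision is carried end to end — every reported value is rounded a single time — all derived quantities, which include the six compositions, ignition loss, net glass mass, totals, yield, are recomputed in full float precision, precisely as stated by the question or the answer, from the batch weights per 2428 kg of glass.
Ignition loss by material:
  Stock A: 1496 × 0.002000 = 2.992 kg
  Ingredient B: 220.7 × 0.3081 = 68.00 kg
  Feed C: 494.9 × 0.3015 = 149.2 kg
  Stock D: 123.0 × 0.02290 = 2.817 kg
  Source E: 268.0 × 0.01310 = 3.511 kg
  Material F: 119.7 × 0.5678 = 67.97 kg
Total LOI = 294.5 kg
Glass = batch − LOI = 2722 − 294.5 = 2428 kg

LOI loss = 294.5 kg; glass = 2428 kg; yield = 89.18%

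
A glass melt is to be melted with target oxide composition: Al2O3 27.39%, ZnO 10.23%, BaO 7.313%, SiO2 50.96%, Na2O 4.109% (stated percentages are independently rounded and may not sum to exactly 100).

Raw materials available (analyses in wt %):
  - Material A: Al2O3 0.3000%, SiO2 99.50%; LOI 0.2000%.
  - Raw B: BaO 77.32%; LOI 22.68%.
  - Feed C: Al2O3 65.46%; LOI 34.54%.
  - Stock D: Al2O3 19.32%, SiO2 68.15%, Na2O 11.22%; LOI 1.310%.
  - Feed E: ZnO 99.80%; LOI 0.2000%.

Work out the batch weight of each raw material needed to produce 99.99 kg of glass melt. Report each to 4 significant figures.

Rounding to four significant digits governs every working value as displayed. All internal work runs at full precision in every operation — every reported number takes a single rounding — all derived quantities, which include yield, net glass mass, the totals, the five compositions, LOI, are rebuilt in full float precision, as quoted within the problem or the answer, starting from the weights on 99.99 kg of glass.
Target masses of each oxide per 99.99 kg glass melt:
  Al2O3: 27.39% × 99.99 = 27.39 kg
  ZnO: 10.23% × 99.99 = 10.23 kg
  BaO: 7.313% × 99.99 = 7.312 kg
  SiO2: 50.96% × 99.99 = 50.95 kg
  Na2O: 4.109% × 99.99 = 4.109 kg
A balance pass over the oxides, from the weights as reported, relative to the basis at hand (target by target, the sums agree within answer rounding):
  Al2O3: 26.13·0.003000 + 30.91·0.6546 + 36.62·0.1932 = 27.39 kg (target 27.39 kg)
  ZnO: 10.25·0.9980 = 10.23 kg (target 10.23 kg)
  BaO: 9.457·0.7732 = 7.312 kg (target 7.312 kg)
  SiO2: 26.13·0.9950 + 36.62·0.6815 = 50.96 kg (target 50.95 kg)
  Na2O: 36.62·0.1122 = 4.109 kg (target 4.109 kg)
Consistency of the glass mass: batch Σ − ignition loss = 99.99 kg (targets for the oxides total 99.99 kg; with the basis standing at 99.99 kg — a pure rounding effect).
Batch total: Σ batch = 113.4 kg; Σ batch·LOI gives LOI loss = 13.37 kg; yield = glass ÷ total batch = 88.20%.

Batch per 99.99 kg glass melt:
  Material A: 26.13 kg
  Raw B: 9.457 kg
  Feed C: 30.91 kg
  Stock D: 36.62 kg
  Feed E: 10.25 kg
Total batch = 113.4 kg; LOI loss = 13.37 kg; yield = 88.20%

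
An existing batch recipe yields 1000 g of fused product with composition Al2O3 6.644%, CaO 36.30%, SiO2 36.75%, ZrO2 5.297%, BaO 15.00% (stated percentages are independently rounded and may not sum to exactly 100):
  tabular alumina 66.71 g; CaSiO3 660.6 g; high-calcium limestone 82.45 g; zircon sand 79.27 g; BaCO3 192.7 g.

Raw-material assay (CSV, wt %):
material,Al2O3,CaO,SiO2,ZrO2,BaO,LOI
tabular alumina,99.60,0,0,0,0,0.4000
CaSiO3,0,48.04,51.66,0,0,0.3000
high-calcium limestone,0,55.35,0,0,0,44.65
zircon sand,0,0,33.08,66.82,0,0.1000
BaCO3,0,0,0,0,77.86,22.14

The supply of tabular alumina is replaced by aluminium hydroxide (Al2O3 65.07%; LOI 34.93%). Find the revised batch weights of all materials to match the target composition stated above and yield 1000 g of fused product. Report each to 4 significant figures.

Revised batch per 1000 g fused product:
  aluminium hydroxide: 102.1 g
  CaSiO3: 660.6 g
  high-calcium limestone: 82.45 g
  zircon sand: 79.27 g
  BaCO3: 192.7 g
Total batch = 1117 g; LOI loss = 117.2 g

In-progress results appear rounded to 4 significant digits alongside each step; the whole derivation keeps exact precision from first step to last; exactly one rounding lands on every reported number. All derived quantities, including five oxide percentages, the totals, ignition loss, net glass mass, the yield, are re-derived from the weighed amounts at 1000 g of glass at full float precision as written in the problem or the answer.
Target oxide masses per 1000 g fused product:
  Al2O3: 6.644% × 1000 = 66.44 g
  CaO: 36.30% × 1000 = 363.0 g
  SiO2: 36.75% × 1000 = 367.5 g
  ZrO2: 5.297% × 1000 = 52.97 g
  BaO: 15.00% × 1000 = 150.0 g
Verifying the oxide balance working from each reported weight, relative to the basis at hand (target by target, the sums agree inside rounding margins):
  Al2O3: 102.1·0.6507 = 66.44 g (target 66.44 g)
  CaO: 660.6·0.4804 + 82.45·0.5535 = 363.0 g (target 363.0 g)
  SiO2: 660.6·0.5166 + 79.27·0.3308 = 367.5 g (target 367.5 g)
  ZrO2: 79.27·0.6682 = 52.97 g (target 52.97 g)
  BaO: 192.7·0.7786 = 150.0 g (target 150.0 g)
Glass mass check: the batch minus its LOI: 999.9 g (summing oxide targets gives 999.9 g; basis as stated: 1000 g — a pure rounding effect).
Batch total: Σ batch = 1117 g; the LOI term Σ batch·LOI equals 117.2 g; glass ÷ batch gives a yield of 89.51%.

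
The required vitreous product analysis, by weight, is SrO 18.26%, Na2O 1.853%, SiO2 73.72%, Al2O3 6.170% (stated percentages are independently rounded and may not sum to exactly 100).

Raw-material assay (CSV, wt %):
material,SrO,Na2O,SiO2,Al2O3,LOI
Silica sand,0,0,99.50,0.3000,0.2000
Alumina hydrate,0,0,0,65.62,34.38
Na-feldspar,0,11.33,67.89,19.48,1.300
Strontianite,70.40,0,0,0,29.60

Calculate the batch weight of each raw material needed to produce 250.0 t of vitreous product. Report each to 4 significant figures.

Batch per 250.0 t vitreous product:
  Silica sand: 157.3 t
  Alumina hydrate: 10.65 t
  Na-feldspar: 40.89 t
  Strontianite: 64.84 t
Total batch = 273.7 t; LOI loss = 23.70 t; yield = 91.34%

The intermediate values are shown rounded to 4 significant figures. The whole derivation holds full precision at each step. Each reported value takes exactly one rounding — derived quantities (four oxide percentages, totals, glass mass, ignition loss, yield) are rebuilt in exact precision using the weight values at 250.0 t of glass as set out in either problem or answer.
The oxide mass targets at 250.0 t vitreous product:
  SrO: 18.26% × 250.0 = 45.65 t
  Na2O: 1.853% × 250.0 = 4.632 t
  SiO2: 73.72% × 250.0 = 184.3 t
  Al2O3: 6.170% × 250.0 = 15.42 t
Checking each oxide sum from the weights as reported, under the basis named above (every target is met by its sum net of answer rounding effects):
  SrO: 64.84·0.7040 = 45.65 t (target 45.65 t)
  Na2O: 40.89·0.1133 = 4.633 t (target 4.632 t)
  SiO2: 157.3·0.9950 + 40.89·0.6789 = 184.3 t (target 184.3 t)
  Al2O3: 157.3·0.003000 + 10.65·0.6562 + 40.89·0.1948 = 15.43 t (target 15.42 t)
The glass-mass cross-check: total charge less LOI = 250.0 t (the targets, summed, come to 250.0 t; versus the stated basis of 250.0 t — any gap is answer rounding).
Adding the batch up: Σ batch = 273.7 t; LOI loss = Σ batch·LOI = 23.70 t; glass ÷ batch gives a yield of 91.34%.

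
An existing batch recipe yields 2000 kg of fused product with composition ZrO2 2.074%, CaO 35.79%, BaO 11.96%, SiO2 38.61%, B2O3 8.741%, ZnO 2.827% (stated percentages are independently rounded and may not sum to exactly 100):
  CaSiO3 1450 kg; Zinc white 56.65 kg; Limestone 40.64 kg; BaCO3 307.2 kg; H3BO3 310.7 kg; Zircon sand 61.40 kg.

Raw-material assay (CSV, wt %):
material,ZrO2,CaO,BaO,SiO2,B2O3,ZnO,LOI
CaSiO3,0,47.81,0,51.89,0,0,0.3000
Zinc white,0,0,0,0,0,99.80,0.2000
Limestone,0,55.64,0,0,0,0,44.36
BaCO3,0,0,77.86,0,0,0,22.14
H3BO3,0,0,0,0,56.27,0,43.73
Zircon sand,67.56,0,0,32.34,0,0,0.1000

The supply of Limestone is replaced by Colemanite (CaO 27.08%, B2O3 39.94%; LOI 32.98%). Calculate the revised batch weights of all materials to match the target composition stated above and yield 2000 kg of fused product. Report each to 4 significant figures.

Working values appear rounded to 4 significant figures at each printed step. All internal work maintains full float precision all the way through — a single rounding finalizes each reported value — derived quantities (the totals, ignition loss, the six compositions, the yield, net glass mass) are carried at full float precision from the batch weights at 2000 kg of glass, as written in the problem or answer text.
The oxide mass targets at 2000 kg fused product:
  ZrO2: 2.074% × 2000 = 41.48 kg
  CaO: 35.79% × 2000 = 715.8 kg
  BaO: 11.96% × 2000 = 239.2 kg
  SiO2: 38.61% × 2000 = 772.2 kg
  B2O3: 8.741% × 2000 = 174.8 kg
  ZnO: 2.827% × 2000 = 56.54 kg
Sums-versus-targets review using the reported weights, relative to the basis at hand (summed amounts equal target values inside rounding margins):
  ZrO2: 61.40·0.6756 = 41.48 kg (target 41.48 kg)
  CaO: 1450·0.4781 + 83.50·0.2708 = 715.9 kg (target 715.8 kg)
  BaO: 307.2·0.7786 = 239.2 kg (target 239.2 kg)
  SiO2: 1450·0.5189 + 61.40·0.3234 = 772.3 kg (target 772.2 kg)
  B2O3: 83.50·0.3994 + 251.4·0.5627 = 174.8 kg (target 174.8 kg)
  ZnO: 56.65·0.9980 = 56.54 kg (target 56.54 kg)
Glass-mass bookkeeping: total batch − LOI = 2000 kg (the targets, summed, come to 2000 kg; the stated basis being 2000 kg — a pure rounding effect).
Total batch = Σ batch = 2210 kg; loss to ignition Σ batch·LOI = 210.0 kg; yield = glass ÷ total batch = 90.50%.

Revised batch per 2000 kg fused product:
  CaSiO3: 1450 kg
  Zinc white: 56.65 kg
  Colemanite: 83.50 kg
  BaCO3: 307.2 kg
  H3BO3: 251.4 kg
  Zircon sand: 61.40 kg
Total batch = 2210 kg; LOI loss = 210.0 kg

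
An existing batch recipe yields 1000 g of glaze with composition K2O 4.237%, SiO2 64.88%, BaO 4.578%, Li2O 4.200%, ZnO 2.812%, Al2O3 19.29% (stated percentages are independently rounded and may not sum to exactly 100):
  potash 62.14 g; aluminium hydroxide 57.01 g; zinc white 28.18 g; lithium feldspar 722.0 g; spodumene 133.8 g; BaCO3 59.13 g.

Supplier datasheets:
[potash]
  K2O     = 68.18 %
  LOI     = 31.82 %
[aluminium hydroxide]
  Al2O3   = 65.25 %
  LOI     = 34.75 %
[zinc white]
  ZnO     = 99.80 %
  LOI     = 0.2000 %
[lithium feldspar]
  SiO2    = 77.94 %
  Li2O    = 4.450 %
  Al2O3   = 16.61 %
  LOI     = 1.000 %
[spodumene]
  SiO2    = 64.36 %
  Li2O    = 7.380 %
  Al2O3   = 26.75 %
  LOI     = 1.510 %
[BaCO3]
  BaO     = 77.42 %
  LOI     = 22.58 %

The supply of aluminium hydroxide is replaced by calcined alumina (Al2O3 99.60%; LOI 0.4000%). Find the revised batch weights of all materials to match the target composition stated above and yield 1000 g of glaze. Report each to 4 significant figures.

Every computation holds exact precision through the solve; the intermediate values are shown, rounded to 4 significant figures, as written — each reported number sees exactly one rounding — the derived quantities are computed at exact precision (glass mass, ignition loss, six oxide percentages, yield, totals) starting from the weights at 1000 g of glass as quoted within question or answer.
Target masses of each oxide per 1000 g glaze:
  K2O: 4.237% × 1000 = 42.37 g
  SiO2: 64.88% × 1000 = 648.8 g
  BaO: 4.578% × 1000 = 45.78 g
  Li2O: 4.200% × 1000 = 42.00 g
  ZnO: 2.812% × 1000 = 28.12 g
  Al2O3: 19.29% × 1000 = 192.9 g
Checking each oxide sum with the batch weights as given, at the basis given (target by target, the sums agree exact up to rounding of places):
  K2O: 62.14·0.6818 = 42.37 g (target 42.37 g)
  SiO2: 722.0·0.7794 + 133.8·0.6436 = 648.8 g (target 648.8 g)
  BaO: 59.13·0.7742 = 45.78 g (target 45.78 g)
  Li2O: 722.0·0.04450 + 133.8·0.07380 = 42.00 g (target 42.00 g)
  ZnO: 28.18·0.9980 = 28.12 g (target 28.12 g)
  Al2O3: 37.35·0.9960 + 722.0·0.1661 + 133.8·0.2675 = 192.9 g (target 192.9 g)
Mass balance on the glass: batch Σ − ignition loss = 1000 g (targets for the oxides total 1000 g; with the basis standing at 1000 g — gaps are rounding artifacts).
Total batch = Σ batch = 1043 g; LOI loss = Σ batch·LOI = 42.57 g; yield, glass over the total, = 95.92%.

Revised batch per 1000 g glaze:
  potash: 62.14 g
  calcined alumina: 37.35 g
  zinc white: 28.18 g
  lithium feldspar: 722.0 g
  spodumene: 133.8 g
  BaCO3: 59.13 g
Total batch = 1043 g; LOI loss = 42.57 g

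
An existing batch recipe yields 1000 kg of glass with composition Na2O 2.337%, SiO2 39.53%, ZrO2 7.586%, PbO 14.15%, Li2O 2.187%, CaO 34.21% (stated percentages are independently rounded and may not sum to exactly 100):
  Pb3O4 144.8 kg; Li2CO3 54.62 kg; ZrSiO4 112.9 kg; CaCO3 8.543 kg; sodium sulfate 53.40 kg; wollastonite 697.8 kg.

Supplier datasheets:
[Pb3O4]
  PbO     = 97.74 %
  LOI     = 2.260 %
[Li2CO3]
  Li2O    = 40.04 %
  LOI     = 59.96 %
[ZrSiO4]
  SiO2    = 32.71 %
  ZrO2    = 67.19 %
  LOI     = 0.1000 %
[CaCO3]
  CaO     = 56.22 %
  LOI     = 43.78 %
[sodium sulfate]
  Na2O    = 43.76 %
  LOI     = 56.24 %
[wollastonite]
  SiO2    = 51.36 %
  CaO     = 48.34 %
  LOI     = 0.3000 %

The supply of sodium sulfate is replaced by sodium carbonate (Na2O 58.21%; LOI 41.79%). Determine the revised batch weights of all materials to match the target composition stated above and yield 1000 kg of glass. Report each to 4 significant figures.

All internal work keeps full float precision at all times; in-progress results are shown, rounded to four significant figures, on the page; every reported result is rounded exactly once — the derived quantities (the yield, glass mass, totals, the six compositions, LOI) are re-derived from the batch weights per 1000 kg of glass in exact precision, exactly as printed in the problem or the answer.
Oxide-by-oxide targets in 1000 kg glass:
  Na2O: 2.337% × 1000 = 23.37 kg
  SiO2: 39.53% × 1000 = 395.3 kg
  ZrO2: 7.586% × 1000 = 75.86 kg
  PbO: 14.15% × 1000 = 141.5 kg
  Li2O: 2.187% × 1000 = 21.87 kg
  CaO: 34.21% × 1000 = 342.1 kg
Sums-versus-targets review using the reported weights, under the basis named above (target by target, the sums agree once rounding is allowed for):
  Na2O: 40.15·0.5821 = 23.37 kg (target 23.37 kg)
  SiO2: 112.9·0.3271 + 697.8·0.5136 = 395.3 kg (target 395.3 kg)
  ZrO2: 112.9·0.6719 = 75.86 kg (target 75.86 kg)
  PbO: 144.8·0.9774 = 141.5 kg (target 141.5 kg)
  Li2O: 54.62·0.4004 = 21.87 kg (target 21.87 kg)
  CaO: 8.543·0.5622 + 697.8·0.4834 = 342.1 kg (target 342.1 kg)
Glass-mass bookkeeping: batch total minus LOI = 1000 kg (per-oxide target masses sum to 1000 kg; versus the stated basis of 1000 kg — gaps are rounding artifacts).
Batch grand total — Σ batch = 1059 kg; loss to ignition Σ batch·LOI = 58.75 kg; glass ÷ batch gives a yield of 94.45%.

Revised batch per 1000 kg glass:
  Pb3O4: 144.8 kg
  Li2CO3: 54.62 kg
  ZrSiO4: 112.9 kg
  CaCO3: 8.543 kg
  sodium carbonate: 40.15 kg
  wollastonite: 697.8 kg
Total batch = 1059 kg; LOI loss = 58.75 kg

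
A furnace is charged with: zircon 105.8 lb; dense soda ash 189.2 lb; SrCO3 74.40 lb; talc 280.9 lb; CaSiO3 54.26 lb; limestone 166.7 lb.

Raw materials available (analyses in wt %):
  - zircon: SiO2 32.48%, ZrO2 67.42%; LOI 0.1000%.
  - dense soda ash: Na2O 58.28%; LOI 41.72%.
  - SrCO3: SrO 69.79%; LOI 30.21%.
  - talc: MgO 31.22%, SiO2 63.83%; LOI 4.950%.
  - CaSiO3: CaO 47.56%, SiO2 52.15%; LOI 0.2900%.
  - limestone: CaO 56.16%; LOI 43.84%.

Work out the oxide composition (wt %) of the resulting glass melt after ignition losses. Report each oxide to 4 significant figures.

All internal work keeps full precision at each step — in-progress results are shown (rounded to four significant digits) within the worked lines. Every reported number is rounded once only — derived quantities are re-derived from the weighed amounts for 682.6 lb of glass at exact precision (the totals, ignition loss, six oxide percentages, glass mass, yield) as written in the problem or answer text.
Oxide masses out of the charge:
  MgO: 280.9·0.3122 = 87.70 lb
  CaO: 54.26·0.4756 + 166.7·0.5616 = 119.4 lb
  SiO2: 105.8·0.3248 + 280.9·0.6383 + 54.26·0.5215 = 242.0 lb
  ZrO2: 105.8·0.6742 = 71.33 lb
  Na2O: 189.2·0.5828 = 110.3 lb
  SrO: 74.40·0.6979 = 51.92 lb
LOI: 105.8·0.001000 + 189.2·0.4172 + 74.40·0.3021 + 280.9·0.04950 + 54.26·0.002900 + 166.7·0.4384 = 188.7 lb
The glass mass, total less LOI, = 871.3 − 188.7 = 682.6 lb (the oxide masses sum to this)
oxide / glass × 100 gives the wt %

Glass mass = 682.6 lb (batch 871.3 − LOI 188.7).
Composition: MgO 12.85%, CaO 17.50%, SiO2 35.45%, ZrO2 10.45%, Na2O 16.15%, SrO 7.607%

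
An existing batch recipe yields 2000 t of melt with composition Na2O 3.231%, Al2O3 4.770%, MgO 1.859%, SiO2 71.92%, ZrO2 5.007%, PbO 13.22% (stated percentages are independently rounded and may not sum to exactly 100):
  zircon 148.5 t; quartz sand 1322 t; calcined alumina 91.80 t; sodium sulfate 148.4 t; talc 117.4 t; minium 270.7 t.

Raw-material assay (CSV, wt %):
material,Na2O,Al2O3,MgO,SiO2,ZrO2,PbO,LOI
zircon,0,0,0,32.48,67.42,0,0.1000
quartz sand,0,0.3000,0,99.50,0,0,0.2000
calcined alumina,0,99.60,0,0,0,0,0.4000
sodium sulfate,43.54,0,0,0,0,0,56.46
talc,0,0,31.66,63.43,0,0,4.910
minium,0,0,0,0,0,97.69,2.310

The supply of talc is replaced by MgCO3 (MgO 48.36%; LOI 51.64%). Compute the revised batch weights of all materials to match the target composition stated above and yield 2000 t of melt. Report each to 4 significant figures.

The whole derivation holds exact precision end to end; intermediates are displayed rounded off to 4 significant digits alongside each step; a single rounding completes each reported figure; the derived quantities, including six oxide percentages, totals, ignition loss, glass mass, yield, are re-derived starting from the weights per 2000 t of glass in full precision as they appear in the problem or answer text.
Target masses of each oxide per 2000 t melt:
  Na2O: 3.231% × 2000 = 64.62 t
  Al2O3: 4.770% × 2000 = 95.40 t
  MgO: 1.859% × 2000 = 37.18 t
  SiO2: 71.92% × 2000 = 1438 t
  ZrO2: 5.007% × 2000 = 100.1 t
  PbO: 13.22% × 2000 = 264.4 t
Oxide-by-oxide audit working from each reported weight, under the basis named above (target by target, the sums agree up to rounding of the answer):
  Na2O: 148.4·0.4354 = 64.61 t (target 64.62 t)
  Al2O3: 1397·0.003000 + 91.57·0.9960 = 95.39 t (target 95.40 t)
  MgO: 76.88·0.4836 = 37.18 t (target 37.18 t)
  SiO2: 148.5·0.3248 + 1397·0.9950 = 1438 t (target 1438 t)
  ZrO2: 148.5·0.6742 = 100.1 t (target 100.1 t)
  PbO: 270.7·0.9769 = 264.4 t (target 264.4 t)
Consistency of the glass mass: batch Σ − ignition loss = 2000 t (summing oxide targets gives 2000 t; versus the stated basis of 2000 t — gaps are rounding artifacts).
Whole-batch sum: Σ batch = 2133 t; loss to ignition Σ batch·LOI = 133.0 t; yield, glass over the total, = 93.76%.

Revised batch per 2000 t melt:
  zircon: 148.5 t
  quartz sand: 1397 t
  calcined alumina: 91.57 t
  sodium sulfate: 148.4 t
  MgCO3: 76.88 t
  minium: 270.7 t
Total batch = 2133 t; LOI loss = 133.0 t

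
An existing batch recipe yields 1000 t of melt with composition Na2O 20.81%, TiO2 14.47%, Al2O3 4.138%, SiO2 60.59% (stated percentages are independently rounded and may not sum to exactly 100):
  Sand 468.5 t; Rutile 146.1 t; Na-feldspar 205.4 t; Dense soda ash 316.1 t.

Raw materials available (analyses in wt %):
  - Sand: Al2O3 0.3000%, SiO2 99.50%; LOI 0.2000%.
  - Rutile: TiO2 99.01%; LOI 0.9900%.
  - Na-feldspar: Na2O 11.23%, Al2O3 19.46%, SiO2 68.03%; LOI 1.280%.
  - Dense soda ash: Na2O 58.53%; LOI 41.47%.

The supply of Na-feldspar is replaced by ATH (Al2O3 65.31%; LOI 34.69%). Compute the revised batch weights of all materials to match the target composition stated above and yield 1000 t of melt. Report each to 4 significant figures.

Revised batch per 1000 t melt:
  Sand: 608.9 t
  Rutile: 146.1 t
  ATH: 60.56 t
  Dense soda ash: 355.5 t
Total batch = 1171 t; LOI loss = 171.1 t

Full float precision is kept through the solve — in-progress results are printed (rounded to 4 significant figures) in the working — exactly one rounding goes into each reported number — derived quantities are re-derived from the weighed amounts at 1000 t of glass at exact precision (the four compositions, ignition loss, totals, glass mass, the yield), as set out in either problem or answer.
Target oxide masses per 1000 t melt:
  Na2O: 20.81% × 1000 = 208.1 t
  TiO2: 14.47% × 1000 = 144.7 t
  Al2O3: 4.138% × 1000 = 41.38 t
  SiO2: 60.59% × 1000 = 605.9 t
Mass-balance tally per oxide per the reported batch figures, on the stated basis (oxide sums agree with the targets net of answer rounding effects):
  Na2O: 355.5·0.5853 = 208.1 t (target 208.1 t)
  TiO2: 146.1·0.9901 = 144.7 t (target 144.7 t)
  Al2O3: 608.9·0.003000 + 60.56·0.6531 = 41.38 t (target 41.38 t)
  SiO2: 608.9·0.9950 = 605.9 t (target 605.9 t)
Glass mass check: net batch after ignition = 1000 t (per-oxide target masses sum to 1000 t; basis as stated: 1000 t — deltas are rounding alone).
Batch grand total — Σ batch = 1171 t; ignition loss, Σ(batch × LOI) = 171.1 t; glass ÷ batch gives a yield of 85.39%.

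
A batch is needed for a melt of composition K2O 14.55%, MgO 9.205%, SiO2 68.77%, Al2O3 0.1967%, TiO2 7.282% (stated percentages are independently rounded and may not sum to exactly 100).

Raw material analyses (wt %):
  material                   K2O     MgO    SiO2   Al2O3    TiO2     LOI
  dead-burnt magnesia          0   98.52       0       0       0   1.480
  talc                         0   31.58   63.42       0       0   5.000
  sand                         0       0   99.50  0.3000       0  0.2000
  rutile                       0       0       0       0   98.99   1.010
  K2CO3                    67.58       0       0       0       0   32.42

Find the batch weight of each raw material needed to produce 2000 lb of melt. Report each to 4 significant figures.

Batch per 2000 lb melt:
  dead-burnt magnesia: 151.2 lb
  talc: 111.4 lb
  sand: 1311 lb
  rutile: 147.1 lb
  K2CO3: 430.6 lb
Total batch = 2151 lb; LOI loss = 151.5 lb; yield = 92.96%

In-progress results are displayed, rounded to four significant digits, in the working. All internal work carries full precision from first step to last; each reported value takes just one rounding — the derived quantities (five oxide percentages, ignition loss, totals, yield, glass mass) are computed from the batch weights at 2000 lb of glass in full precision, as given in the problem or the answer.
Per-oxide target masses for 2000 lb melt:
  K2O: 14.55% × 2000 = 291.0 lb
  MgO: 9.205% × 2000 = 184.1 lb
  SiO2: 68.77% × 2000 = 1375 lb
  Al2O3: 0.1967% × 2000 = 3.934 lb
  TiO2: 7.282% × 2000 = 145.6 lb
Verifying the oxide balance on the weights just shown, per the basis as stated (each sum matches its target mass modulo rounding of the values):
  K2O: 430.6·0.6758 = 291.0 lb (target 291.0 lb)
  MgO: 151.2·0.9852 + 111.4·0.3158 = 184.1 lb (target 184.1 lb)
  SiO2: 111.4·0.6342 + 1311·0.9950 = 1375 lb (target 1375 lb)
  Al2O3: 1311·0.003000 = 3.933 lb (target 3.934 lb)
  TiO2: 147.1·0.9899 = 145.6 lb (target 145.6 lb)
Auditing the glass mass value: total batch − LOI = 2000 lb (summing oxide targets gives 2000 lb; against the stated basis, 2000 lb — deltas are rounding alone).
Adding the batch up: Σ batch = 2151 lb; LOI loss = Σ batch·LOI = 151.5 lb; glass ÷ batch gives a yield of 92.96%.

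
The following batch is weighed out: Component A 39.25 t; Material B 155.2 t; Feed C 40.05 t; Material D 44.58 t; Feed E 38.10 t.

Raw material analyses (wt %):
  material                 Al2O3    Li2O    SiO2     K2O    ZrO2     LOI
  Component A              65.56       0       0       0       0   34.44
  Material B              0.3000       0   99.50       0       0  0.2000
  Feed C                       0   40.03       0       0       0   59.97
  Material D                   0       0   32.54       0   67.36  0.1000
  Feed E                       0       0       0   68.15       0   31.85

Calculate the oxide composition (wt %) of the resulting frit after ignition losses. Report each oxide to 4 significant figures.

Glass mass = 267.2 t (batch 317.2 − LOI 50.03).
Composition: Al2O3 9.806%, Li2O 6.001%, SiO2 63.23%, K2O 9.719%, ZrO2 11.24%

All internal work keeps full float precision in every operation. Mid-chain values are shown rounded off to 4 significant digits in the printout — every reported result carries a single rounding; the derived quantities (glass mass, ignition loss, yield, the totals, the five compositions) are rebuilt from the weighed amounts per 267.2 t of glass at full float precision exactly as printed in the question or the answer.
What the batch supplies per oxide:
  Al2O3: 39.25·0.6556 + 155.2·0.003000 = 26.20 t
  Li2O: 40.05·0.4003 = 16.03 t
  SiO2: 155.2·0.9950 + 44.58·0.3254 = 168.9 t
  K2O: 38.10·0.6815 = 25.97 t
  ZrO2: 44.58·0.6736 = 30.03 t
LOI: 39.25·0.3444 + 155.2·0.002000 + 40.05·0.5997 + 44.58·0.001000 + 38.10·0.3185 = 50.03 t
batch − LOI leaves glass = 317.2 − 50.03 = 267.2 t (= Σ oxide masses)
wt % = 100 × oxide mass / glass mass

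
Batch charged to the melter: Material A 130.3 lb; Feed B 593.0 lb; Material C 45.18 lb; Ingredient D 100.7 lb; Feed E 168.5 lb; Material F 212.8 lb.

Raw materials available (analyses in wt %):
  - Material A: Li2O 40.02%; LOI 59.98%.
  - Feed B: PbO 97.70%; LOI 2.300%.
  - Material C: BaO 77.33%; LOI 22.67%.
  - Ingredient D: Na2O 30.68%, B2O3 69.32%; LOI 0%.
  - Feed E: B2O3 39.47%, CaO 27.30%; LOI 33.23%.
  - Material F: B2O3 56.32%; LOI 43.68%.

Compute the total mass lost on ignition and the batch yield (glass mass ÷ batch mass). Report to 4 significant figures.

The intermediate values are shown with 4-significant-digit rounding on the page — all internal work maintains full float precision throughout. Each reported value receives exactly one rounding. Derived quantities (totals, six oxide percentages, LOI, yield, net glass mass) are rebuilt at full float precision starting from the weights on 999.5 lb of glass, exactly as printed in the problem or answer text.
Material-by-material LOI:
  Material A: 130.3 × 0.5998 = 78.15 lb
  Feed B: 593.0 × 0.02300 = 13.64 lb
  Material C: 45.18 × 0.2267 = 10.24 lb
  Ingredient D: 100.7 × 0 = 0 lb
  Feed E: 168.5 × 0.3323 = 55.99 lb
  Material F: 212.8 × 0.4368 = 92.95 lb
Total LOI = 251.0 lb
Glass = batch − LOI = 1250 − 251.0 = 999.5 lb

LOI loss = 251.0 lb; glass = 999.5 lb; yield = 79.93%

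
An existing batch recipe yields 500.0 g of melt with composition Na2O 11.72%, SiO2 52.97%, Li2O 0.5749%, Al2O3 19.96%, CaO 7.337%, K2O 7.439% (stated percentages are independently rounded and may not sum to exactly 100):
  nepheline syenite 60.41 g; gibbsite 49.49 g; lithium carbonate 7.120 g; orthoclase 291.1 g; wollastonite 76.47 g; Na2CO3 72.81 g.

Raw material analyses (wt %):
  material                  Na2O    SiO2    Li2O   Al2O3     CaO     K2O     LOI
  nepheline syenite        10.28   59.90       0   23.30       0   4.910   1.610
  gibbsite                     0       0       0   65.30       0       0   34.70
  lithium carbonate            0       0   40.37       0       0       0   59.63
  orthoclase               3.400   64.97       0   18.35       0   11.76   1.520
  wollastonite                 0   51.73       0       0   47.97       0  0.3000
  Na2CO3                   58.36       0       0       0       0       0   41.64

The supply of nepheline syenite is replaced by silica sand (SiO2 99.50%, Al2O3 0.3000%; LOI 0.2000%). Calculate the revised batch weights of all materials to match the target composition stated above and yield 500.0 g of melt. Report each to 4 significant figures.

Exact precision is held in all steps; mid-chain values are displayed with 4-significant-digit rounding on the page — every reported result is rounded only once; all derived quantities, which include the totals, yield, glass mass, six oxide percentages, ignition loss, are computed at full precision, exactly as printed in problem or answer, using the weight values for 500.0 g of glass.
Oxide mass targets, per 500.0 g melt:
  Na2O: 11.72% × 500.0 = 58.60 g
  SiO2: 52.97% × 500.0 = 264.8 g
  Li2O: 0.5749% × 500.0 = 2.874 g
  Al2O3: 19.96% × 500.0 = 99.80 g
  CaO: 7.337% × 500.0 = 36.68 g
  K2O: 7.439% × 500.0 = 37.20 g
Sums-versus-targets review from the weights as reported, against the basis in use (each sum matches its target mass exact up to rounding of places):
  Na2O: 316.3·0.03400 + 81.98·0.5836 = 58.60 g (target 58.60 g)
  SiO2: 19.90·0.9950 + 316.3·0.6497 + 76.47·0.5173 = 264.9 g (target 264.8 g)
  Li2O: 7.120·0.4037 = 2.874 g (target 2.874 g)
  Al2O3: 19.90·0.003000 + 63.86·0.6530 + 316.3·0.1835 = 99.80 g (target 99.80 g)
  CaO: 76.47·0.4797 = 36.68 g (target 36.68 g)
  K2O: 316.3·0.1176 = 37.20 g (target 37.20 g)
Consistency of the glass mass: total batch − LOI = 500.0 g (targets for the oxides total 500.0 g; basis as stated: 500.0 g — a pure rounding effect).
Summing the batch: Σ batch = 565.6 g; Σ batch·LOI gives LOI loss = 65.62 g; glass ÷ batch gives a yield of 88.40%.

Revised batch per 500.0 g melt:
  silica sand: 19.90 g
  gibbsite: 63.86 g
  lithium carbonate: 7.120 g
  orthoclase: 316.3 g
  wollastonite: 76.47 g
  Na2CO3: 81.98 g
Total batch = 565.6 g; LOI loss = 65.62 g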